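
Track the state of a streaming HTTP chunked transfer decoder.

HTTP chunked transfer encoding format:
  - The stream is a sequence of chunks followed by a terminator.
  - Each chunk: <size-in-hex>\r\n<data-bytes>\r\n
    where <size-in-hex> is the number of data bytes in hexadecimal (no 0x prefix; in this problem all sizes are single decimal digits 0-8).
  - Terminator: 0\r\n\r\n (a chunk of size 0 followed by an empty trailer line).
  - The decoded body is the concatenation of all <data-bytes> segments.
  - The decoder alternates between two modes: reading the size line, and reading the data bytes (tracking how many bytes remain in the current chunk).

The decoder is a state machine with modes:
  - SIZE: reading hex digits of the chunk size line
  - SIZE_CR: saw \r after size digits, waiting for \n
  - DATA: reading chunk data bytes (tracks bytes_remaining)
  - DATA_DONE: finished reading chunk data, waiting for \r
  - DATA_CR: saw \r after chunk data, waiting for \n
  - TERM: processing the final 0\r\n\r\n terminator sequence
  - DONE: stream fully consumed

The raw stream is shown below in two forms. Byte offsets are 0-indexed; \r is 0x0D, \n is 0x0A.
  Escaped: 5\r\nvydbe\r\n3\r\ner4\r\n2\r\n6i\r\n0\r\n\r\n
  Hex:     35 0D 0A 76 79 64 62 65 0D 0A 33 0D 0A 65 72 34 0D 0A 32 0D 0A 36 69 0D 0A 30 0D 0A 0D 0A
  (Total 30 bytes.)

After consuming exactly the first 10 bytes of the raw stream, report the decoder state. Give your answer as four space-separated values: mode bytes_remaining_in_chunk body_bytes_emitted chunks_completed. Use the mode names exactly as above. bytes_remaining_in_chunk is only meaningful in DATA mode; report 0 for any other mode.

Byte 0 = '5': mode=SIZE remaining=0 emitted=0 chunks_done=0
Byte 1 = 0x0D: mode=SIZE_CR remaining=0 emitted=0 chunks_done=0
Byte 2 = 0x0A: mode=DATA remaining=5 emitted=0 chunks_done=0
Byte 3 = 'v': mode=DATA remaining=4 emitted=1 chunks_done=0
Byte 4 = 'y': mode=DATA remaining=3 emitted=2 chunks_done=0
Byte 5 = 'd': mode=DATA remaining=2 emitted=3 chunks_done=0
Byte 6 = 'b': mode=DATA remaining=1 emitted=4 chunks_done=0
Byte 7 = 'e': mode=DATA_DONE remaining=0 emitted=5 chunks_done=0
Byte 8 = 0x0D: mode=DATA_CR remaining=0 emitted=5 chunks_done=0
Byte 9 = 0x0A: mode=SIZE remaining=0 emitted=5 chunks_done=1

Answer: SIZE 0 5 1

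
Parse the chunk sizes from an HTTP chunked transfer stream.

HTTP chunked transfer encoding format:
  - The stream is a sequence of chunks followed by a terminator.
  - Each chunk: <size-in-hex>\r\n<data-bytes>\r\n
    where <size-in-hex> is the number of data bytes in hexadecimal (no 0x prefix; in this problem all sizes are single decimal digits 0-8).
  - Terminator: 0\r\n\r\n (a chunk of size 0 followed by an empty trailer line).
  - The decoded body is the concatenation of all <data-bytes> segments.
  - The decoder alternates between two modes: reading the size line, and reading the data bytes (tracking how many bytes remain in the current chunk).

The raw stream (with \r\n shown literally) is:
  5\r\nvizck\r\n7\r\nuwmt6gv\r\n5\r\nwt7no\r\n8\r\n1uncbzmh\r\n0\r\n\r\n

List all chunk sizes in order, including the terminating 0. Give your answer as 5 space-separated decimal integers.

Answer: 5 7 5 8 0

Derivation:
Chunk 1: stream[0..1]='5' size=0x5=5, data at stream[3..8]='vizck' -> body[0..5], body so far='vizck'
Chunk 2: stream[10..11]='7' size=0x7=7, data at stream[13..20]='uwmt6gv' -> body[5..12], body so far='vizckuwmt6gv'
Chunk 3: stream[22..23]='5' size=0x5=5, data at stream[25..30]='wt7no' -> body[12..17], body so far='vizckuwmt6gvwt7no'
Chunk 4: stream[32..33]='8' size=0x8=8, data at stream[35..43]='1uncbzmh' -> body[17..25], body so far='vizckuwmt6gvwt7no1uncbzmh'
Chunk 5: stream[45..46]='0' size=0 (terminator). Final body='vizckuwmt6gvwt7no1uncbzmh' (25 bytes)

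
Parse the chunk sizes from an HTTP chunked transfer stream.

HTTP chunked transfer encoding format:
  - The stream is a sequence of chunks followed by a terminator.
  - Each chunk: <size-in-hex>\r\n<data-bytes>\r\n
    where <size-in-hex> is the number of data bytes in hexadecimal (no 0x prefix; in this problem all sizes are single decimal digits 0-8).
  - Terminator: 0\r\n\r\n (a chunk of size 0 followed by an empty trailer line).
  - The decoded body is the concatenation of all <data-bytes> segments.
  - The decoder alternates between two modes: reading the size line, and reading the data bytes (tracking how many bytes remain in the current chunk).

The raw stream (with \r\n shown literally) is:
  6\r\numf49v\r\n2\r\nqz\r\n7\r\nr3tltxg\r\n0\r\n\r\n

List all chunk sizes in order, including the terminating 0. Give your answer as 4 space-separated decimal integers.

Chunk 1: stream[0..1]='6' size=0x6=6, data at stream[3..9]='umf49v' -> body[0..6], body so far='umf49v'
Chunk 2: stream[11..12]='2' size=0x2=2, data at stream[14..16]='qz' -> body[6..8], body so far='umf49vqz'
Chunk 3: stream[18..19]='7' size=0x7=7, data at stream[21..28]='r3tltxg' -> body[8..15], body so far='umf49vqzr3tltxg'
Chunk 4: stream[30..31]='0' size=0 (terminator). Final body='umf49vqzr3tltxg' (15 bytes)

Answer: 6 2 7 0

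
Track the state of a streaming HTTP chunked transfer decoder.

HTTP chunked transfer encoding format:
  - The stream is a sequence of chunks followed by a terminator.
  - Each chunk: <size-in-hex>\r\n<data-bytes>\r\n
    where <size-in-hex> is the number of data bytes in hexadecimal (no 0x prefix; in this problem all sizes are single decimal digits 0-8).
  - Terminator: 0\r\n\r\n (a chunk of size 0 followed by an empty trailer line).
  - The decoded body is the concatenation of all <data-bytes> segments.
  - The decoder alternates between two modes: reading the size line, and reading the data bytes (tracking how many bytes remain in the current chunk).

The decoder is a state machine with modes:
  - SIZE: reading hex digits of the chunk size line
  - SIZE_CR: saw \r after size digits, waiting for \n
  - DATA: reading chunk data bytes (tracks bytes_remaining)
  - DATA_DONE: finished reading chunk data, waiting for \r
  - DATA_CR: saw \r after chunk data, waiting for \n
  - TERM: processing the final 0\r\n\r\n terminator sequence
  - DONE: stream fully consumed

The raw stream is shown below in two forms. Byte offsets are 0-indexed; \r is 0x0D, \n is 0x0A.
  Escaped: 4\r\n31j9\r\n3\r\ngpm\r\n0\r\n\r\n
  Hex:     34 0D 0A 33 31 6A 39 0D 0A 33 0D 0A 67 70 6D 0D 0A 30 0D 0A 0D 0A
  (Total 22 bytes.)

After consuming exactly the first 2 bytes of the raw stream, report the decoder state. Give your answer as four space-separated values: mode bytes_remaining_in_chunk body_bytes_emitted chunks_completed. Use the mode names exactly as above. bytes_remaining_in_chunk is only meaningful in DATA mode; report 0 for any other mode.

Byte 0 = '4': mode=SIZE remaining=0 emitted=0 chunks_done=0
Byte 1 = 0x0D: mode=SIZE_CR remaining=0 emitted=0 chunks_done=0

Answer: SIZE_CR 0 0 0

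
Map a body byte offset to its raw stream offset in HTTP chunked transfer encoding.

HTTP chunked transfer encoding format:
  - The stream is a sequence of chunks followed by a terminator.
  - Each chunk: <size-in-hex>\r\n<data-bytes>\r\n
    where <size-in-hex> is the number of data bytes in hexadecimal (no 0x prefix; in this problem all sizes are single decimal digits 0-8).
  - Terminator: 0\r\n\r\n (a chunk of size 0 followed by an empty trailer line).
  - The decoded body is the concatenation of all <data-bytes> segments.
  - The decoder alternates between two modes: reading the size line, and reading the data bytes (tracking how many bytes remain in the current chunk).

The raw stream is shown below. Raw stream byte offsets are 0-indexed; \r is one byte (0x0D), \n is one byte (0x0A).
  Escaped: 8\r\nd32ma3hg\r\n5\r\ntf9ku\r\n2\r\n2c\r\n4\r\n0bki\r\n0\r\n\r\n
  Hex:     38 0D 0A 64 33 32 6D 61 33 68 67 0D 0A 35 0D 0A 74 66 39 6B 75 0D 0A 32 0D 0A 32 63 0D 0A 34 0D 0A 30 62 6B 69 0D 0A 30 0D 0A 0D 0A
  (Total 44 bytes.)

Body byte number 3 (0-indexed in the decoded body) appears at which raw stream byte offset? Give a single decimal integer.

Answer: 6

Derivation:
Chunk 1: stream[0..1]='8' size=0x8=8, data at stream[3..11]='d32ma3hg' -> body[0..8], body so far='d32ma3hg'
Chunk 2: stream[13..14]='5' size=0x5=5, data at stream[16..21]='tf9ku' -> body[8..13], body so far='d32ma3hgtf9ku'
Chunk 3: stream[23..24]='2' size=0x2=2, data at stream[26..28]='2c' -> body[13..15], body so far='d32ma3hgtf9ku2c'
Chunk 4: stream[30..31]='4' size=0x4=4, data at stream[33..37]='0bki' -> body[15..19], body so far='d32ma3hgtf9ku2c0bki'
Chunk 5: stream[39..40]='0' size=0 (terminator). Final body='d32ma3hgtf9ku2c0bki' (19 bytes)
Body byte 3 at stream offset 6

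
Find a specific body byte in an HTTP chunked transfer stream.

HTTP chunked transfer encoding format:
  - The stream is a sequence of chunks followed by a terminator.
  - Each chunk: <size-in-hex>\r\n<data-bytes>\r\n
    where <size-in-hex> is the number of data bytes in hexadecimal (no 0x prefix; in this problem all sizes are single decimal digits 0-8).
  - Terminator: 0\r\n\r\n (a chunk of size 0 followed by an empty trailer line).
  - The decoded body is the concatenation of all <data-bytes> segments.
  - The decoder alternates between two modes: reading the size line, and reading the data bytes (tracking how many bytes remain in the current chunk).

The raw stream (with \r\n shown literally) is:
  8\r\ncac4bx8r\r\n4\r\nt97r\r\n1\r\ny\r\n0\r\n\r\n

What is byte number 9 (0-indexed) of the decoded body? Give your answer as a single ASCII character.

Chunk 1: stream[0..1]='8' size=0x8=8, data at stream[3..11]='cac4bx8r' -> body[0..8], body so far='cac4bx8r'
Chunk 2: stream[13..14]='4' size=0x4=4, data at stream[16..20]='t97r' -> body[8..12], body so far='cac4bx8rt97r'
Chunk 3: stream[22..23]='1' size=0x1=1, data at stream[25..26]='y' -> body[12..13], body so far='cac4bx8rt97ry'
Chunk 4: stream[28..29]='0' size=0 (terminator). Final body='cac4bx8rt97ry' (13 bytes)
Body byte 9 = '9'

Answer: 9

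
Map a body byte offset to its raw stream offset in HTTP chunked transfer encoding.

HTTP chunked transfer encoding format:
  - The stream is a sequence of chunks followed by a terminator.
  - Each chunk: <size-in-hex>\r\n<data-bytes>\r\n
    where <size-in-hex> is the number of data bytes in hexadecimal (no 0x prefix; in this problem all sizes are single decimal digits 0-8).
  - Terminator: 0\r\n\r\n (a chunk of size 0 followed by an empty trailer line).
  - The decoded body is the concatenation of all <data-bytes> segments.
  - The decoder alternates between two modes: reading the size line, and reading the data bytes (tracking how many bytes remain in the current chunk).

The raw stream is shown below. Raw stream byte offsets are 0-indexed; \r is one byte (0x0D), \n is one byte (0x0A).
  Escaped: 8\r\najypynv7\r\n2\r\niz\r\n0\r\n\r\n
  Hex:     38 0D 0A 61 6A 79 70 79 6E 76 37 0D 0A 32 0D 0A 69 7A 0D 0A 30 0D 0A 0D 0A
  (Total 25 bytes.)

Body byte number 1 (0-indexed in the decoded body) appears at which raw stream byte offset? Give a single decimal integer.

Chunk 1: stream[0..1]='8' size=0x8=8, data at stream[3..11]='ajypynv7' -> body[0..8], body so far='ajypynv7'
Chunk 2: stream[13..14]='2' size=0x2=2, data at stream[16..18]='iz' -> body[8..10], body so far='ajypynv7iz'
Chunk 3: stream[20..21]='0' size=0 (terminator). Final body='ajypynv7iz' (10 bytes)
Body byte 1 at stream offset 4

Answer: 4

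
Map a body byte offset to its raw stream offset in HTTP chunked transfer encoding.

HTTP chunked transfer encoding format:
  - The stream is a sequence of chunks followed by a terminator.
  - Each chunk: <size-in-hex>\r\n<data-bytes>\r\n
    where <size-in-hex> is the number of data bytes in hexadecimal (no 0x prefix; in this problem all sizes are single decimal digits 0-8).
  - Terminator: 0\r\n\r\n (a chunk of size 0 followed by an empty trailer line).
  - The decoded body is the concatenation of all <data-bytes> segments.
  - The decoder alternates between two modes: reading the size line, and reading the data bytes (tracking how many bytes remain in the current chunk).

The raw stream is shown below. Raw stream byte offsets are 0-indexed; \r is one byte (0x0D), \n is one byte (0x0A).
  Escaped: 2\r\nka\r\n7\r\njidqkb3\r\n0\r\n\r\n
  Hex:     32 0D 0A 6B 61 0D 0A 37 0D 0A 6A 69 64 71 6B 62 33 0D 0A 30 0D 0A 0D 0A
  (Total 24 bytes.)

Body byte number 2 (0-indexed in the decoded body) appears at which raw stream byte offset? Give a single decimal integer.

Answer: 10

Derivation:
Chunk 1: stream[0..1]='2' size=0x2=2, data at stream[3..5]='ka' -> body[0..2], body so far='ka'
Chunk 2: stream[7..8]='7' size=0x7=7, data at stream[10..17]='jidqkb3' -> body[2..9], body so far='kajidqkb3'
Chunk 3: stream[19..20]='0' size=0 (terminator). Final body='kajidqkb3' (9 bytes)
Body byte 2 at stream offset 10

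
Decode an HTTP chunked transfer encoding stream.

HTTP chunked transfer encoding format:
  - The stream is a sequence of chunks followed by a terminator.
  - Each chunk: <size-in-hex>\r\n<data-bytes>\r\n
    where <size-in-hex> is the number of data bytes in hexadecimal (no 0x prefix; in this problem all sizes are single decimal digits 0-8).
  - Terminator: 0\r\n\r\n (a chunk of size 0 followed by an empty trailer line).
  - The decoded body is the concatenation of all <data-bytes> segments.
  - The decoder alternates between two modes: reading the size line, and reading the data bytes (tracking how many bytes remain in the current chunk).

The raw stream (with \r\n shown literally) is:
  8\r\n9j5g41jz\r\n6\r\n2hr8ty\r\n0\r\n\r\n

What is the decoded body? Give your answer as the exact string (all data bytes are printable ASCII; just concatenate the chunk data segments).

Answer: 9j5g41jz2hr8ty

Derivation:
Chunk 1: stream[0..1]='8' size=0x8=8, data at stream[3..11]='9j5g41jz' -> body[0..8], body so far='9j5g41jz'
Chunk 2: stream[13..14]='6' size=0x6=6, data at stream[16..22]='2hr8ty' -> body[8..14], body so far='9j5g41jz2hr8ty'
Chunk 3: stream[24..25]='0' size=0 (terminator). Final body='9j5g41jz2hr8ty' (14 bytes)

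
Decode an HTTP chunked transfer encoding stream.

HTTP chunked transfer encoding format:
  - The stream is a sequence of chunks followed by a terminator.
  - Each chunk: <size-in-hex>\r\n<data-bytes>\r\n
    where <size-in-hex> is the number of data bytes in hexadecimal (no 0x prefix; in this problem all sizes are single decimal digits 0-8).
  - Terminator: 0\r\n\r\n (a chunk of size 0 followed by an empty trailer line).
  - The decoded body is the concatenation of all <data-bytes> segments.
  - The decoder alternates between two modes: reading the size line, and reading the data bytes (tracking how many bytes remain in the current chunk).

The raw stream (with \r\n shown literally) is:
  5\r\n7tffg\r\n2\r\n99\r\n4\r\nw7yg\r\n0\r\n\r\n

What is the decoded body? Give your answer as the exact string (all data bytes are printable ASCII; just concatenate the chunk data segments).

Chunk 1: stream[0..1]='5' size=0x5=5, data at stream[3..8]='7tffg' -> body[0..5], body so far='7tffg'
Chunk 2: stream[10..11]='2' size=0x2=2, data at stream[13..15]='99' -> body[5..7], body so far='7tffg99'
Chunk 3: stream[17..18]='4' size=0x4=4, data at stream[20..24]='w7yg' -> body[7..11], body so far='7tffg99w7yg'
Chunk 4: stream[26..27]='0' size=0 (terminator). Final body='7tffg99w7yg' (11 bytes)

Answer: 7tffg99w7yg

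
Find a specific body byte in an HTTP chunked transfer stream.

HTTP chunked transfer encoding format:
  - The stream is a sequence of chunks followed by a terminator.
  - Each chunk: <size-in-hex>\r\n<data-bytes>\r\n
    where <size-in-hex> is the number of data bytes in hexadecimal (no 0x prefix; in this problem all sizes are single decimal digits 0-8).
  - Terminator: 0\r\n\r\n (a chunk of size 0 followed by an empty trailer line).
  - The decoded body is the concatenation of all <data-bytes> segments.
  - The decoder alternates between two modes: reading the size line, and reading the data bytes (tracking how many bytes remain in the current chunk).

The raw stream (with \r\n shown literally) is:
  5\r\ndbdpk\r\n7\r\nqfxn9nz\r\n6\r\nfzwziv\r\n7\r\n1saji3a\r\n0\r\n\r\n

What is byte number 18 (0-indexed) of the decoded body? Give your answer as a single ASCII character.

Answer: 1

Derivation:
Chunk 1: stream[0..1]='5' size=0x5=5, data at stream[3..8]='dbdpk' -> body[0..5], body so far='dbdpk'
Chunk 2: stream[10..11]='7' size=0x7=7, data at stream[13..20]='qfxn9nz' -> body[5..12], body so far='dbdpkqfxn9nz'
Chunk 3: stream[22..23]='6' size=0x6=6, data at stream[25..31]='fzwziv' -> body[12..18], body so far='dbdpkqfxn9nzfzwziv'
Chunk 4: stream[33..34]='7' size=0x7=7, data at stream[36..43]='1saji3a' -> body[18..25], body so far='dbdpkqfxn9nzfzwziv1saji3a'
Chunk 5: stream[45..46]='0' size=0 (terminator). Final body='dbdpkqfxn9nzfzwziv1saji3a' (25 bytes)
Body byte 18 = '1'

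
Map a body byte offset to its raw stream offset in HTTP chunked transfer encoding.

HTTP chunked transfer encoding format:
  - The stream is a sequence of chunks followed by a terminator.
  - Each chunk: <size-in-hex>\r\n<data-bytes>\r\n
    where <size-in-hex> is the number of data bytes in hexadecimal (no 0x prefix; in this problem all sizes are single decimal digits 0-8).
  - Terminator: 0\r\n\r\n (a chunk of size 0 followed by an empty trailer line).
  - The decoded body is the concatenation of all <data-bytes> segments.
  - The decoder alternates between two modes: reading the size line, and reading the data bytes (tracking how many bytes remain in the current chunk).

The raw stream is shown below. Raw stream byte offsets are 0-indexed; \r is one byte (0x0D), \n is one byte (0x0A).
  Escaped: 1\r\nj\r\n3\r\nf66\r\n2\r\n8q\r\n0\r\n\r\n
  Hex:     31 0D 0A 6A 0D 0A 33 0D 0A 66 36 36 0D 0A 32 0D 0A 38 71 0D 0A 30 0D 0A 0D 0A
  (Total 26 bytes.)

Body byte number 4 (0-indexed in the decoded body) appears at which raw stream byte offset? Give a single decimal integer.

Answer: 17

Derivation:
Chunk 1: stream[0..1]='1' size=0x1=1, data at stream[3..4]='j' -> body[0..1], body so far='j'
Chunk 2: stream[6..7]='3' size=0x3=3, data at stream[9..12]='f66' -> body[1..4], body so far='jf66'
Chunk 3: stream[14..15]='2' size=0x2=2, data at stream[17..19]='8q' -> body[4..6], body so far='jf668q'
Chunk 4: stream[21..22]='0' size=0 (terminator). Final body='jf668q' (6 bytes)
Body byte 4 at stream offset 17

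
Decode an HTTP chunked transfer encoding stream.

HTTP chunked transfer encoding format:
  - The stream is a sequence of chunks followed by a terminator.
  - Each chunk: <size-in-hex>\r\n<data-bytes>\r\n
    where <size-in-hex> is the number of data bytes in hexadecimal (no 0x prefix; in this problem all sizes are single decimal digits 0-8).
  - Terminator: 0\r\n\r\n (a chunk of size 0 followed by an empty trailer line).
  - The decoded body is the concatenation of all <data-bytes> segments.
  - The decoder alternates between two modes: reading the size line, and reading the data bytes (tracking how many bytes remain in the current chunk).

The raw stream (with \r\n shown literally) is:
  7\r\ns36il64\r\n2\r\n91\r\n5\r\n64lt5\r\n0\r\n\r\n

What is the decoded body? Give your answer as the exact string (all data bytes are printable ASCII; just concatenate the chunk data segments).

Answer: s36il649164lt5

Derivation:
Chunk 1: stream[0..1]='7' size=0x7=7, data at stream[3..10]='s36il64' -> body[0..7], body so far='s36il64'
Chunk 2: stream[12..13]='2' size=0x2=2, data at stream[15..17]='91' -> body[7..9], body so far='s36il6491'
Chunk 3: stream[19..20]='5' size=0x5=5, data at stream[22..27]='64lt5' -> body[9..14], body so far='s36il649164lt5'
Chunk 4: stream[29..30]='0' size=0 (terminator). Final body='s36il649164lt5' (14 bytes)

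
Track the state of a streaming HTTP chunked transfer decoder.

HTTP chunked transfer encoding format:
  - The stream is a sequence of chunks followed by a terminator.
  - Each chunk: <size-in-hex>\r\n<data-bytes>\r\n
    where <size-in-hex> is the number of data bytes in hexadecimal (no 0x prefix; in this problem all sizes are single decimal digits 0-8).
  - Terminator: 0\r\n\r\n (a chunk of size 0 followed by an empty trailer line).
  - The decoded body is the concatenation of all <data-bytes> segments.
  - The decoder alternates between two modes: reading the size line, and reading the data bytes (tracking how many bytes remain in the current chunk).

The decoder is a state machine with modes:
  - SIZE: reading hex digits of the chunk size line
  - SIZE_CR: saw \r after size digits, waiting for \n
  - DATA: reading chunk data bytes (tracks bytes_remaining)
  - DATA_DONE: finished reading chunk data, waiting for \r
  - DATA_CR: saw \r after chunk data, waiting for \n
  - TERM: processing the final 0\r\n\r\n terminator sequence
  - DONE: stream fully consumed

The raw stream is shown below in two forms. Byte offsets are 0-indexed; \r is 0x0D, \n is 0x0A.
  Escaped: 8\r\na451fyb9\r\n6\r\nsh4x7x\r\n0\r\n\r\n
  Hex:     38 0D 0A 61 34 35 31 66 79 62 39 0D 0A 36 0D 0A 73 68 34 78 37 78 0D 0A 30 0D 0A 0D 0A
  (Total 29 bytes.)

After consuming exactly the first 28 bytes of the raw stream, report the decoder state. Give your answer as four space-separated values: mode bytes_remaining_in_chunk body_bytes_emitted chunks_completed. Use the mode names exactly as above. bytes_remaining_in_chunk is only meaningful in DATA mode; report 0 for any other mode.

Answer: TERM 0 14 2

Derivation:
Byte 0 = '8': mode=SIZE remaining=0 emitted=0 chunks_done=0
Byte 1 = 0x0D: mode=SIZE_CR remaining=0 emitted=0 chunks_done=0
Byte 2 = 0x0A: mode=DATA remaining=8 emitted=0 chunks_done=0
Byte 3 = 'a': mode=DATA remaining=7 emitted=1 chunks_done=0
Byte 4 = '4': mode=DATA remaining=6 emitted=2 chunks_done=0
Byte 5 = '5': mode=DATA remaining=5 emitted=3 chunks_done=0
Byte 6 = '1': mode=DATA remaining=4 emitted=4 chunks_done=0
Byte 7 = 'f': mode=DATA remaining=3 emitted=5 chunks_done=0
Byte 8 = 'y': mode=DATA remaining=2 emitted=6 chunks_done=0
Byte 9 = 'b': mode=DATA remaining=1 emitted=7 chunks_done=0
Byte 10 = '9': mode=DATA_DONE remaining=0 emitted=8 chunks_done=0
Byte 11 = 0x0D: mode=DATA_CR remaining=0 emitted=8 chunks_done=0
Byte 12 = 0x0A: mode=SIZE remaining=0 emitted=8 chunks_done=1
Byte 13 = '6': mode=SIZE remaining=0 emitted=8 chunks_done=1
Byte 14 = 0x0D: mode=SIZE_CR remaining=0 emitted=8 chunks_done=1
Byte 15 = 0x0A: mode=DATA remaining=6 emitted=8 chunks_done=1
Byte 16 = 's': mode=DATA remaining=5 emitted=9 chunks_done=1
Byte 17 = 'h': mode=DATA remaining=4 emitted=10 chunks_done=1
Byte 18 = '4': mode=DATA remaining=3 emitted=11 chunks_done=1
Byte 19 = 'x': mode=DATA remaining=2 emitted=12 chunks_done=1
Byte 20 = '7': mode=DATA remaining=1 emitted=13 chunks_done=1
Byte 21 = 'x': mode=DATA_DONE remaining=0 emitted=14 chunks_done=1
Byte 22 = 0x0D: mode=DATA_CR remaining=0 emitted=14 chunks_done=1
Byte 23 = 0x0A: mode=SIZE remaining=0 emitted=14 chunks_done=2
Byte 24 = '0': mode=SIZE remaining=0 emitted=14 chunks_done=2
Byte 25 = 0x0D: mode=SIZE_CR remaining=0 emitted=14 chunks_done=2
Byte 26 = 0x0A: mode=TERM remaining=0 emitted=14 chunks_done=2
Byte 27 = 0x0D: mode=TERM remaining=0 emitted=14 chunks_done=2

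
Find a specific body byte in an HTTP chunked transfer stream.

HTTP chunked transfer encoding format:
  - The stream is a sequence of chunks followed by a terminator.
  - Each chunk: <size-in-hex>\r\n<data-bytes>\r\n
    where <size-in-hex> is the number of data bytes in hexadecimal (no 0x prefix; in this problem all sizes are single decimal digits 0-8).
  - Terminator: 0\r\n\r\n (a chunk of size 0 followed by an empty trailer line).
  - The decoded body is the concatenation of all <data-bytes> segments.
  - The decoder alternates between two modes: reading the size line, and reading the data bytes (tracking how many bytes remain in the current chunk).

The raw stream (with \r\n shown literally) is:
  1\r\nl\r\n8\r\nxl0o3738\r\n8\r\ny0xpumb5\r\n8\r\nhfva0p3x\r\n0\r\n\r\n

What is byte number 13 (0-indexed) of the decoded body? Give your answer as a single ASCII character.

Answer: u

Derivation:
Chunk 1: stream[0..1]='1' size=0x1=1, data at stream[3..4]='l' -> body[0..1], body so far='l'
Chunk 2: stream[6..7]='8' size=0x8=8, data at stream[9..17]='xl0o3738' -> body[1..9], body so far='lxl0o3738'
Chunk 3: stream[19..20]='8' size=0x8=8, data at stream[22..30]='y0xpumb5' -> body[9..17], body so far='lxl0o3738y0xpumb5'
Chunk 4: stream[32..33]='8' size=0x8=8, data at stream[35..43]='hfva0p3x' -> body[17..25], body so far='lxl0o3738y0xpumb5hfva0p3x'
Chunk 5: stream[45..46]='0' size=0 (terminator). Final body='lxl0o3738y0xpumb5hfva0p3x' (25 bytes)
Body byte 13 = 'u'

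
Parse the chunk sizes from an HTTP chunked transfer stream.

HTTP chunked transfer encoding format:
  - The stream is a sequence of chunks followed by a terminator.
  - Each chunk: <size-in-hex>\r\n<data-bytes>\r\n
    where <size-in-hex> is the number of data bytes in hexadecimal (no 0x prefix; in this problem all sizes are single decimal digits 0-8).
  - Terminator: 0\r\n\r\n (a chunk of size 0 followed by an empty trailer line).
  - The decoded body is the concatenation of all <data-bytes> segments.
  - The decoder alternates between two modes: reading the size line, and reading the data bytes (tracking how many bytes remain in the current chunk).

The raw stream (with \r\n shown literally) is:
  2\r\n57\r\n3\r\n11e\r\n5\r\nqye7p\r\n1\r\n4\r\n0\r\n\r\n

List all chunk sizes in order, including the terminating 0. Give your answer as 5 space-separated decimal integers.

Chunk 1: stream[0..1]='2' size=0x2=2, data at stream[3..5]='57' -> body[0..2], body so far='57'
Chunk 2: stream[7..8]='3' size=0x3=3, data at stream[10..13]='11e' -> body[2..5], body so far='5711e'
Chunk 3: stream[15..16]='5' size=0x5=5, data at stream[18..23]='qye7p' -> body[5..10], body so far='5711eqye7p'
Chunk 4: stream[25..26]='1' size=0x1=1, data at stream[28..29]='4' -> body[10..11], body so far='5711eqye7p4'
Chunk 5: stream[31..32]='0' size=0 (terminator). Final body='5711eqye7p4' (11 bytes)

Answer: 2 3 5 1 0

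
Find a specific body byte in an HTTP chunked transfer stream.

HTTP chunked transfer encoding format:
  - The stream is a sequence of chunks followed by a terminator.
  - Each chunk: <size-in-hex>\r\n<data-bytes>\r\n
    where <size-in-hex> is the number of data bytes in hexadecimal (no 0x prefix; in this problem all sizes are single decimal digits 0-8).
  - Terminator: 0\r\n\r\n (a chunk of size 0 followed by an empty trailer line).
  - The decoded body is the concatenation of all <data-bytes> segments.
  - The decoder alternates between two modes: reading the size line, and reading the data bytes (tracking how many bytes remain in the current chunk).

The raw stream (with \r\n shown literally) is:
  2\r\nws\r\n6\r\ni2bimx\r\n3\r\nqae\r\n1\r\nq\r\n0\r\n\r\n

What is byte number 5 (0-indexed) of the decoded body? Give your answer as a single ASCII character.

Chunk 1: stream[0..1]='2' size=0x2=2, data at stream[3..5]='ws' -> body[0..2], body so far='ws'
Chunk 2: stream[7..8]='6' size=0x6=6, data at stream[10..16]='i2bimx' -> body[2..8], body so far='wsi2bimx'
Chunk 3: stream[18..19]='3' size=0x3=3, data at stream[21..24]='qae' -> body[8..11], body so far='wsi2bimxqae'
Chunk 4: stream[26..27]='1' size=0x1=1, data at stream[29..30]='q' -> body[11..12], body so far='wsi2bimxqaeq'
Chunk 5: stream[32..33]='0' size=0 (terminator). Final body='wsi2bimxqaeq' (12 bytes)
Body byte 5 = 'i'

Answer: i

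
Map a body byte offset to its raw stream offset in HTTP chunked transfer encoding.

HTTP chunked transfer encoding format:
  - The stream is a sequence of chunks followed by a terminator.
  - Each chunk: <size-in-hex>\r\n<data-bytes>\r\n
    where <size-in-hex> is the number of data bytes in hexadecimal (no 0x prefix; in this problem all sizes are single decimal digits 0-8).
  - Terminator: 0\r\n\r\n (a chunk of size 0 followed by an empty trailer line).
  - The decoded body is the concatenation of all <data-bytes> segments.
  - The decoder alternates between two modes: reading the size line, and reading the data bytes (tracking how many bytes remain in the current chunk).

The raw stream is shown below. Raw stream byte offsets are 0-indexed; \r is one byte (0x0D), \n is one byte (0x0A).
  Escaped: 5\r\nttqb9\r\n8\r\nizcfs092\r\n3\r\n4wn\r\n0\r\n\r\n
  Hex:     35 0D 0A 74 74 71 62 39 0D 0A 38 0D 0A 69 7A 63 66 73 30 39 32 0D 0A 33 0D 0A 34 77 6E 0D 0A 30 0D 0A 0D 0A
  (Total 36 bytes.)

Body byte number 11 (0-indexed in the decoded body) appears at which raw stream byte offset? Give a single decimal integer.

Chunk 1: stream[0..1]='5' size=0x5=5, data at stream[3..8]='ttqb9' -> body[0..5], body so far='ttqb9'
Chunk 2: stream[10..11]='8' size=0x8=8, data at stream[13..21]='izcfs092' -> body[5..13], body so far='ttqb9izcfs092'
Chunk 3: stream[23..24]='3' size=0x3=3, data at stream[26..29]='4wn' -> body[13..16], body so far='ttqb9izcfs0924wn'
Chunk 4: stream[31..32]='0' size=0 (terminator). Final body='ttqb9izcfs0924wn' (16 bytes)
Body byte 11 at stream offset 19

Answer: 19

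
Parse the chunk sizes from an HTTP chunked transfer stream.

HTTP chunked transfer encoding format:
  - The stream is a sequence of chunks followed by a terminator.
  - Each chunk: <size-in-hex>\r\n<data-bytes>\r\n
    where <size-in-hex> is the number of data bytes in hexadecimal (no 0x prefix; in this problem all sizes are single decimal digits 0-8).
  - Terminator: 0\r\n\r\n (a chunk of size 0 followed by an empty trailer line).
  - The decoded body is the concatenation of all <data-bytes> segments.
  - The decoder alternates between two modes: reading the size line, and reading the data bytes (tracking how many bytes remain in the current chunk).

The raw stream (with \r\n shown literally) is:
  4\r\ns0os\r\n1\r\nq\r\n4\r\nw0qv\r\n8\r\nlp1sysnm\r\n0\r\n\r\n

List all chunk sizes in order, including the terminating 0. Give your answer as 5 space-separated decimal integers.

Chunk 1: stream[0..1]='4' size=0x4=4, data at stream[3..7]='s0os' -> body[0..4], body so far='s0os'
Chunk 2: stream[9..10]='1' size=0x1=1, data at stream[12..13]='q' -> body[4..5], body so far='s0osq'
Chunk 3: stream[15..16]='4' size=0x4=4, data at stream[18..22]='w0qv' -> body[5..9], body so far='s0osqw0qv'
Chunk 4: stream[24..25]='8' size=0x8=8, data at stream[27..35]='lp1sysnm' -> body[9..17], body so far='s0osqw0qvlp1sysnm'
Chunk 5: stream[37..38]='0' size=0 (terminator). Final body='s0osqw0qvlp1sysnm' (17 bytes)

Answer: 4 1 4 8 0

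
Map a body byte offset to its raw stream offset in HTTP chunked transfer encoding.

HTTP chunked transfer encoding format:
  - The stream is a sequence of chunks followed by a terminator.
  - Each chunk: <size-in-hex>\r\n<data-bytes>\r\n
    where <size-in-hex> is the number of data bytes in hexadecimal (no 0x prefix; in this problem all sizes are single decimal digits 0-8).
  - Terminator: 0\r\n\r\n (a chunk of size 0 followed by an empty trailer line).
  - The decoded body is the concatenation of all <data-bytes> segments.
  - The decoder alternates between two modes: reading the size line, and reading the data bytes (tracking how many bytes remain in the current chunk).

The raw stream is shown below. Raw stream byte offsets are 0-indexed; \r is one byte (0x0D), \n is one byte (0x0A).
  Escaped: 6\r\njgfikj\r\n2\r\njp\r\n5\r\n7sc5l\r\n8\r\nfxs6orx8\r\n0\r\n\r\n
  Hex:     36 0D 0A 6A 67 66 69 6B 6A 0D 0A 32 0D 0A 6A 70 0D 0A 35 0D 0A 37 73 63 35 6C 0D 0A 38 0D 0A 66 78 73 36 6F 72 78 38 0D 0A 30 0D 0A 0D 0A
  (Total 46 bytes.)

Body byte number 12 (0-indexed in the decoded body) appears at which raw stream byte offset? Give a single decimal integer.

Answer: 25

Derivation:
Chunk 1: stream[0..1]='6' size=0x6=6, data at stream[3..9]='jgfikj' -> body[0..6], body so far='jgfikj'
Chunk 2: stream[11..12]='2' size=0x2=2, data at stream[14..16]='jp' -> body[6..8], body so far='jgfikjjp'
Chunk 3: stream[18..19]='5' size=0x5=5, data at stream[21..26]='7sc5l' -> body[8..13], body so far='jgfikjjp7sc5l'
Chunk 4: stream[28..29]='8' size=0x8=8, data at stream[31..39]='fxs6orx8' -> body[13..21], body so far='jgfikjjp7sc5lfxs6orx8'
Chunk 5: stream[41..42]='0' size=0 (terminator). Final body='jgfikjjp7sc5lfxs6orx8' (21 bytes)
Body byte 12 at stream offset 25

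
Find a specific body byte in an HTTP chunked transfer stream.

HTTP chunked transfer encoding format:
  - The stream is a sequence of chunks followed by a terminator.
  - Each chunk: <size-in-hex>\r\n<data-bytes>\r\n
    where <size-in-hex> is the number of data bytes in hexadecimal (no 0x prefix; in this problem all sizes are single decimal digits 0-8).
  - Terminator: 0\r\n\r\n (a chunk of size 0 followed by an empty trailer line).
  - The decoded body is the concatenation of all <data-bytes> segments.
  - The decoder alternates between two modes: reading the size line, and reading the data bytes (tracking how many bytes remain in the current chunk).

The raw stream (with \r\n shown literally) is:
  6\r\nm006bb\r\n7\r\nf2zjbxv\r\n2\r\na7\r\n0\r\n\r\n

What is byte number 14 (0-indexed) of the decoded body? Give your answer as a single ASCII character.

Chunk 1: stream[0..1]='6' size=0x6=6, data at stream[3..9]='m006bb' -> body[0..6], body so far='m006bb'
Chunk 2: stream[11..12]='7' size=0x7=7, data at stream[14..21]='f2zjbxv' -> body[6..13], body so far='m006bbf2zjbxv'
Chunk 3: stream[23..24]='2' size=0x2=2, data at stream[26..28]='a7' -> body[13..15], body so far='m006bbf2zjbxva7'
Chunk 4: stream[30..31]='0' size=0 (terminator). Final body='m006bbf2zjbxva7' (15 bytes)
Body byte 14 = '7'

Answer: 7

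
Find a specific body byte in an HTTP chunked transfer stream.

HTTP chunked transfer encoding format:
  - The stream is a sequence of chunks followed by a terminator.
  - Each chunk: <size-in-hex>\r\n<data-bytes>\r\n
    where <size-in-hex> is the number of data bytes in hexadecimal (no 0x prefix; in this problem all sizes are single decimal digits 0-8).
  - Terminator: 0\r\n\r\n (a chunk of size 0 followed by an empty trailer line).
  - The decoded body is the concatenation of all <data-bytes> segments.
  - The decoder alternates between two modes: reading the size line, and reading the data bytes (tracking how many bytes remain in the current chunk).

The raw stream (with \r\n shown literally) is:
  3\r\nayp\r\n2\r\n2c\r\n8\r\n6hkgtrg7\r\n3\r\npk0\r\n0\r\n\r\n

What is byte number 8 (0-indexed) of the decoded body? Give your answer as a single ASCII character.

Chunk 1: stream[0..1]='3' size=0x3=3, data at stream[3..6]='ayp' -> body[0..3], body so far='ayp'
Chunk 2: stream[8..9]='2' size=0x2=2, data at stream[11..13]='2c' -> body[3..5], body so far='ayp2c'
Chunk 3: stream[15..16]='8' size=0x8=8, data at stream[18..26]='6hkgtrg7' -> body[5..13], body so far='ayp2c6hkgtrg7'
Chunk 4: stream[28..29]='3' size=0x3=3, data at stream[31..34]='pk0' -> body[13..16], body so far='ayp2c6hkgtrg7pk0'
Chunk 5: stream[36..37]='0' size=0 (terminator). Final body='ayp2c6hkgtrg7pk0' (16 bytes)
Body byte 8 = 'g'

Answer: g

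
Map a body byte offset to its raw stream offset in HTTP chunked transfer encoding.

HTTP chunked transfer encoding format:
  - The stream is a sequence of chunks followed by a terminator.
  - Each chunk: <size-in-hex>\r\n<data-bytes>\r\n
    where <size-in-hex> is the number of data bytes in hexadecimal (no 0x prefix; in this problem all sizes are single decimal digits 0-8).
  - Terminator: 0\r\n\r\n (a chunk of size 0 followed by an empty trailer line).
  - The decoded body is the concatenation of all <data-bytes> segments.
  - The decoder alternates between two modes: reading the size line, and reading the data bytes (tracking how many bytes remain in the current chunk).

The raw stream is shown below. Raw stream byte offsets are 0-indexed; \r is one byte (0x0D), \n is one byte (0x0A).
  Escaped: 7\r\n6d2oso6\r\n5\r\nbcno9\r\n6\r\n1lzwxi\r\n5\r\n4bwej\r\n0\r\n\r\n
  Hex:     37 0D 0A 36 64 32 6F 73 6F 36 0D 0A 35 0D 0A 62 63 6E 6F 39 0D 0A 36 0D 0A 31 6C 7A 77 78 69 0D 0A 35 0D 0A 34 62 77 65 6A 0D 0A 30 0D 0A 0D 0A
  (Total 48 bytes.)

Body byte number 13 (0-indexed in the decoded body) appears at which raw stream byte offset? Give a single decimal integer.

Chunk 1: stream[0..1]='7' size=0x7=7, data at stream[3..10]='6d2oso6' -> body[0..7], body so far='6d2oso6'
Chunk 2: stream[12..13]='5' size=0x5=5, data at stream[15..20]='bcno9' -> body[7..12], body so far='6d2oso6bcno9'
Chunk 3: stream[22..23]='6' size=0x6=6, data at stream[25..31]='1lzwxi' -> body[12..18], body so far='6d2oso6bcno91lzwxi'
Chunk 4: stream[33..34]='5' size=0x5=5, data at stream[36..41]='4bwej' -> body[18..23], body so far='6d2oso6bcno91lzwxi4bwej'
Chunk 5: stream[43..44]='0' size=0 (terminator). Final body='6d2oso6bcno91lzwxi4bwej' (23 bytes)
Body byte 13 at stream offset 26

Answer: 26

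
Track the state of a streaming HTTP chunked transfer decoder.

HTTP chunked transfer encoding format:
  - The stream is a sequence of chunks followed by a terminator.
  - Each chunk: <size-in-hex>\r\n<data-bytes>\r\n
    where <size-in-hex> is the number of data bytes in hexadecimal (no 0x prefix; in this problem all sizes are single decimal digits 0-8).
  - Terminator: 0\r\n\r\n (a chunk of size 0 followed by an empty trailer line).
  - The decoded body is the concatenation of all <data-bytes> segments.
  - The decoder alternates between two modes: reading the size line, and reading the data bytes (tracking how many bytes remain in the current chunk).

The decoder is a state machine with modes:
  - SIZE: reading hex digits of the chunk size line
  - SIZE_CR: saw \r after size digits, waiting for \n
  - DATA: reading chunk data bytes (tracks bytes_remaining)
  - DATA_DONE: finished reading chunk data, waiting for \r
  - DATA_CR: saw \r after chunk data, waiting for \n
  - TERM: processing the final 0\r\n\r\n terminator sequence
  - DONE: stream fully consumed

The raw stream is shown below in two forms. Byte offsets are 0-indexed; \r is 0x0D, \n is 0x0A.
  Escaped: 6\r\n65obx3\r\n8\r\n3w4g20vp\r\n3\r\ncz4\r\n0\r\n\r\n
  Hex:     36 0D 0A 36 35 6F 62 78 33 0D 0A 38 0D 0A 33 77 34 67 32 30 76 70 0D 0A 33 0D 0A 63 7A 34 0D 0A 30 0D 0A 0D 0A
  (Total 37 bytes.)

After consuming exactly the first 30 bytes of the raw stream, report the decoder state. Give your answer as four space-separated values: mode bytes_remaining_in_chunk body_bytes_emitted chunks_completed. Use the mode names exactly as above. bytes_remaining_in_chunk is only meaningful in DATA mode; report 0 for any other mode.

Byte 0 = '6': mode=SIZE remaining=0 emitted=0 chunks_done=0
Byte 1 = 0x0D: mode=SIZE_CR remaining=0 emitted=0 chunks_done=0
Byte 2 = 0x0A: mode=DATA remaining=6 emitted=0 chunks_done=0
Byte 3 = '6': mode=DATA remaining=5 emitted=1 chunks_done=0
Byte 4 = '5': mode=DATA remaining=4 emitted=2 chunks_done=0
Byte 5 = 'o': mode=DATA remaining=3 emitted=3 chunks_done=0
Byte 6 = 'b': mode=DATA remaining=2 emitted=4 chunks_done=0
Byte 7 = 'x': mode=DATA remaining=1 emitted=5 chunks_done=0
Byte 8 = '3': mode=DATA_DONE remaining=0 emitted=6 chunks_done=0
Byte 9 = 0x0D: mode=DATA_CR remaining=0 emitted=6 chunks_done=0
Byte 10 = 0x0A: mode=SIZE remaining=0 emitted=6 chunks_done=1
Byte 11 = '8': mode=SIZE remaining=0 emitted=6 chunks_done=1
Byte 12 = 0x0D: mode=SIZE_CR remaining=0 emitted=6 chunks_done=1
Byte 13 = 0x0A: mode=DATA remaining=8 emitted=6 chunks_done=1
Byte 14 = '3': mode=DATA remaining=7 emitted=7 chunks_done=1
Byte 15 = 'w': mode=DATA remaining=6 emitted=8 chunks_done=1
Byte 16 = '4': mode=DATA remaining=5 emitted=9 chunks_done=1
Byte 17 = 'g': mode=DATA remaining=4 emitted=10 chunks_done=1
Byte 18 = '2': mode=DATA remaining=3 emitted=11 chunks_done=1
Byte 19 = '0': mode=DATA remaining=2 emitted=12 chunks_done=1
Byte 20 = 'v': mode=DATA remaining=1 emitted=13 chunks_done=1
Byte 21 = 'p': mode=DATA_DONE remaining=0 emitted=14 chunks_done=1
Byte 22 = 0x0D: mode=DATA_CR remaining=0 emitted=14 chunks_done=1
Byte 23 = 0x0A: mode=SIZE remaining=0 emitted=14 chunks_done=2
Byte 24 = '3': mode=SIZE remaining=0 emitted=14 chunks_done=2
Byte 25 = 0x0D: mode=SIZE_CR remaining=0 emitted=14 chunks_done=2
Byte 26 = 0x0A: mode=DATA remaining=3 emitted=14 chunks_done=2
Byte 27 = 'c': mode=DATA remaining=2 emitted=15 chunks_done=2
Byte 28 = 'z': mode=DATA remaining=1 emitted=16 chunks_done=2
Byte 29 = '4': mode=DATA_DONE remaining=0 emitted=17 chunks_done=2

Answer: DATA_DONE 0 17 2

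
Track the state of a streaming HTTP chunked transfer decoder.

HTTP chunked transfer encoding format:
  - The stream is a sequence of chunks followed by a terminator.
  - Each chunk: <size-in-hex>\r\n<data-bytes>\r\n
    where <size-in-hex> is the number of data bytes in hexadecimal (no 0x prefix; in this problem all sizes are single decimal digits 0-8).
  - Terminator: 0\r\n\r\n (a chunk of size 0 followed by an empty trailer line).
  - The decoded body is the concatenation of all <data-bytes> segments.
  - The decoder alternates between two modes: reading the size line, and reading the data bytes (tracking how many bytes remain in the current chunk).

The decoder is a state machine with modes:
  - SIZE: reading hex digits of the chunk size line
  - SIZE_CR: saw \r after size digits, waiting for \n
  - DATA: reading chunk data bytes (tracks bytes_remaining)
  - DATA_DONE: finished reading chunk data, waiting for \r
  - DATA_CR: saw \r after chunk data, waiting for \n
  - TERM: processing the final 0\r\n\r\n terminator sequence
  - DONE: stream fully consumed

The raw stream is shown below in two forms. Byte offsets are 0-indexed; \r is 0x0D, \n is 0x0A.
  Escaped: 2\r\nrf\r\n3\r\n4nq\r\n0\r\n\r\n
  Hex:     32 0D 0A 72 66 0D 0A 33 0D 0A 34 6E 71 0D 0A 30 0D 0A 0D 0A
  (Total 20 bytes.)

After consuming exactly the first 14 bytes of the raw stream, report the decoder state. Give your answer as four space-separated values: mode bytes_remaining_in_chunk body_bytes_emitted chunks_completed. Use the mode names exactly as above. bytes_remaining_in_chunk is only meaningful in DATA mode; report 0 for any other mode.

Answer: DATA_CR 0 5 1

Derivation:
Byte 0 = '2': mode=SIZE remaining=0 emitted=0 chunks_done=0
Byte 1 = 0x0D: mode=SIZE_CR remaining=0 emitted=0 chunks_done=0
Byte 2 = 0x0A: mode=DATA remaining=2 emitted=0 chunks_done=0
Byte 3 = 'r': mode=DATA remaining=1 emitted=1 chunks_done=0
Byte 4 = 'f': mode=DATA_DONE remaining=0 emitted=2 chunks_done=0
Byte 5 = 0x0D: mode=DATA_CR remaining=0 emitted=2 chunks_done=0
Byte 6 = 0x0A: mode=SIZE remaining=0 emitted=2 chunks_done=1
Byte 7 = '3': mode=SIZE remaining=0 emitted=2 chunks_done=1
Byte 8 = 0x0D: mode=SIZE_CR remaining=0 emitted=2 chunks_done=1
Byte 9 = 0x0A: mode=DATA remaining=3 emitted=2 chunks_done=1
Byte 10 = '4': mode=DATA remaining=2 emitted=3 chunks_done=1
Byte 11 = 'n': mode=DATA remaining=1 emitted=4 chunks_done=1
Byte 12 = 'q': mode=DATA_DONE remaining=0 emitted=5 chunks_done=1
Byte 13 = 0x0D: mode=DATA_CR remaining=0 emitted=5 chunks_done=1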